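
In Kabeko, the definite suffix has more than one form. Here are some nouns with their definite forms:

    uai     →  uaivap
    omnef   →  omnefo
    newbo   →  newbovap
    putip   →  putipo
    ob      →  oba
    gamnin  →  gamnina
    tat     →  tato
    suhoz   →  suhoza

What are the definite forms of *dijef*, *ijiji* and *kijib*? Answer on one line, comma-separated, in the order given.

dijefo, ijijivap, kijiba

The pattern is voicing of the final sound: -o when the stem ends in a voiceless consonant (*omnef*, *putip*, *tat*); -a when the stem ends in a voiced consonant (*ob*, *gamnin*, *suhoz*); -vap when the stem ends in a vowel (*uai*, *newbo*).
The final sound of *dijef* is /f/, which is a voiceless consonant, so the suffix is -o, giving *dijefo*.
The final sound of *ijiji* is /i/, which is a vowel, so the suffix is -vap, giving *ijijivap*.
*kijib* — final sound /b/ (a voiced consonant) → -a → *kijiba*.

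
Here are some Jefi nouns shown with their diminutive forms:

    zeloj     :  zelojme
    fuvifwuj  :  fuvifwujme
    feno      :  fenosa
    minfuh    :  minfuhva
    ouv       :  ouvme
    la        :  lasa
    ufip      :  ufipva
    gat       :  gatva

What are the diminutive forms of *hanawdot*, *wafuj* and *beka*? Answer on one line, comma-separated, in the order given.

The alternation tracks the final sound of the stem — -va when the stem ends in a voiceless consonant (*minfuh*, *ufip*, *gat*); -me when the stem ends in a voiced consonant (*zeloj*, *fuvifwuj*, *ouv*); -sa when the stem ends in a vowel (*feno*, *la*).
*hanawdot*: final sound = /t/, a voiceless consonant → -va → *hanawdotva*.
The final sound of *wafuj* is /j/, which is a voiced consonant, so the suffix is -me, giving *wafujme*.
*beka*: final sound = /a/, a vowel → -sa → *bekasa*.

hanawdotva, wafujme, bekasa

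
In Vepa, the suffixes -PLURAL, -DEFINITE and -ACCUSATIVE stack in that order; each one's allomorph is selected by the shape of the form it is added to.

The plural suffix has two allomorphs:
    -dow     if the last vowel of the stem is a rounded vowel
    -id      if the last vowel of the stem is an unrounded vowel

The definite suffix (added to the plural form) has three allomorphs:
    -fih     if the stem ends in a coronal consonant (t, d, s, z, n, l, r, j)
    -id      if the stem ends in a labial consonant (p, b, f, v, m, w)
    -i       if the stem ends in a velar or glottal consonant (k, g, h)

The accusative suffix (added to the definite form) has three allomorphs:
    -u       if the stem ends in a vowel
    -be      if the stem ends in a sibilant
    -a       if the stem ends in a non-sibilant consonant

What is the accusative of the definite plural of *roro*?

*roro*: last vowel = /o/, a rounded vowel → -dow → *rorodow*.
The plural form *rorodow* — final consonant /w/ (labial) → -id → *rorodowid*.
The definite form *rorodowid* — final sound /d/ (a non-sibilant consonant) → -a → *rorodowida*.

rorodowida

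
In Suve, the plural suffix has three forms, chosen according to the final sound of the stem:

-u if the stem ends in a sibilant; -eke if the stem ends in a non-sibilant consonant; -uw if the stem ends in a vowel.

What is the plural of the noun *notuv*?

notuveke

*notuv*: final sound = /v/, a non-sibilant consonant → -eke → *notuveke*.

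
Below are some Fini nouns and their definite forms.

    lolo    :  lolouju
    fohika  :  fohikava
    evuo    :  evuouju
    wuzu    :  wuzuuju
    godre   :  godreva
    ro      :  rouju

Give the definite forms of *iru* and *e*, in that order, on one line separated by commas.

The pattern is rounding harmony: -uju when the last vowel of the stem is a rounded vowel (*lolo*, *evuo*, *wuzu*, *ro*); -va when the last vowel of the stem is an unrounded vowel (*fohika*, *godre*).
*iru* — last vowel /u/ (a rounded vowel) → -uju → *iruuju*.
The last vowel of *e* is /e/, which is an unrounded vowel, so the suffix is -va, giving *eva*.

iruuju, eva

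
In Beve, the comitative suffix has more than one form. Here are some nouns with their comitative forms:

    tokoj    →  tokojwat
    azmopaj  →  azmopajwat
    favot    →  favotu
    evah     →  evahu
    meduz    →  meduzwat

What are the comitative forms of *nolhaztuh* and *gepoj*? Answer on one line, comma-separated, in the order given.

nolhaztuhu, gepojwat

Looking at the final consonant of each stem: -u when the stem ends in a voiceless consonant (*favot*, *evah*); -wat when the stem ends in a voiced consonant (*tokoj*, *azmopaj*, *meduz*).
Since the final consonant of *nolhaztuh* is /h/ (voiceless), it takes -u, giving *nolhaztuhu*.
The final consonant of *gepoj* is /j/, which is voiced, so the suffix is -wat, giving *gepojwat*.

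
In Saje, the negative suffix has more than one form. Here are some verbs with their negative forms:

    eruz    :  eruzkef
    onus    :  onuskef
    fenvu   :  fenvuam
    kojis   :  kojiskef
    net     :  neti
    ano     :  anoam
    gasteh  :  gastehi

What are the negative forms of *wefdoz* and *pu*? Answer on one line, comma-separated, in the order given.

The alternation tracks the final sound of the stem — -kef when the stem ends in a sibilant (*eruz*, *onus*, *kojis*); -i when the stem ends in a non-sibilant consonant (*net*, *gasteh*); -am when the stem ends in a vowel (*fenvu*, *ano*).
*wefdoz* — final sound /z/ (a sibilant) → -kef → *wefdozkef*.
The final sound of *pu* is /u/, which is a vowel, so the suffix is -am, giving *puam*.

wefdozkef, puam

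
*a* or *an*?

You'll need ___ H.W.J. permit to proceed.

The indefinite article is chosen by the initial *sound* of the following word, not its spelling.
The initialism *H.W.J.* is read letter by letter; the first letter, H, is pronounced /eɪtʃ/, which begins with a vowel sound.
So the article is *an*: You'll need an H.W.J. permit to proceed.

an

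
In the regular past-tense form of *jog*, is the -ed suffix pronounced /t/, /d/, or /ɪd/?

The stem *jog* ends in a voiced sound other than /d/.
The -ed suffix is realized as /ɪd/ after /t, d/; as /t/ after other voiceless consonants; and as /d/ after other voiced sounds.
So -ed on *jog* is pronounced /d/.

/d/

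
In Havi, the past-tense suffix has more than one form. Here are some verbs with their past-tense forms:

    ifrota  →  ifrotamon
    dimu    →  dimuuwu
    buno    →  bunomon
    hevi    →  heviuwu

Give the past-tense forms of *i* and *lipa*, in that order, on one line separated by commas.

The suffix is conditioned by the last vowel: -uwu when the last vowel of the stem is a high vowel (*dimu*, *hevi*); -mon when the last vowel of the stem is a non-high vowel (*ifrota*, *buno*).
*i* — last vowel /i/ (a high vowel) → -uwu → *iuwu*.
The last vowel of *lipa* is /a/, which is a non-high vowel, so the suffix is -mon, giving *lipamon*.

iuwu, lipamon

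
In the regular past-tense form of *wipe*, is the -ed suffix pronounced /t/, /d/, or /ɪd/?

/t/

The stem *wipe* ends in a voiceless consonant other than /t/.
The -ed suffix is realized as /ɪd/ after /t, d/; as /t/ after other voiceless consonants; and as /d/ after other voiced sounds.
So -ed on *wipe* is pronounced /t/.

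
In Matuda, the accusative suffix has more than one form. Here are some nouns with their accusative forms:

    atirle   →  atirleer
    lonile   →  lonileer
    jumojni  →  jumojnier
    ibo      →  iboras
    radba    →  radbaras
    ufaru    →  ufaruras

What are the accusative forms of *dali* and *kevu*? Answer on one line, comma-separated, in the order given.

The suffix is conditioned by the last vowel: -er when the last vowel of the stem is a front vowel (*atirle*, *lonile*, *jumojni*); -ras when the last vowel of the stem is a back vowel (*ibo*, *radba*, *ufaru*).
Since the last vowel of *dali* is /i/ (a front vowel), it takes -er, giving *dalier*.
The last vowel of *kevu* is /u/, which is a back vowel, so the suffix is -ras, giving *kevuras*.

dalier, kevuras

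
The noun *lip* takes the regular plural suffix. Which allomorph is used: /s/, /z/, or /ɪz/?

The stem *lip* ends in a voiceless non-sibilant consonant.
The plural suffix surfaces as /ɪz/ after sibilants, /s/ after other voiceless consonants, and /z/ after other voiced sounds.
So the plural -s on *lip* is pronounced /s/.

/s/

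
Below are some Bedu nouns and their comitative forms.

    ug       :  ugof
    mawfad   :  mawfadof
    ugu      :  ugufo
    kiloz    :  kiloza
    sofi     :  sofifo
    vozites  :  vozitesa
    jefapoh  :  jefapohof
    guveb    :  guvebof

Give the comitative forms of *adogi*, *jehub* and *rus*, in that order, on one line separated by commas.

adogifo, jehubof, rusa

The pattern is sibilance of the final sound: -a when the stem ends in a sibilant (*kiloz*, *vozites*); -of when the stem ends in a non-sibilant consonant (*ug*, *mawfad*, *jefapoh*, *guveb*); -fo when the stem ends in a vowel (*ugu*, *sofi*).
*adogi* — final sound /i/ (a vowel) → -fo → *adogifo*.
*jehub* — final sound /b/ (a non-sibilant consonant) → -of → *jehubof*.
*rus*: final sound = /s/, a sibilant → -a → *rusa*.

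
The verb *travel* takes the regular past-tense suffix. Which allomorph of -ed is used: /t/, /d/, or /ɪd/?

/d/

The stem *travel* ends in a voiced sound other than /d/.
The -ed suffix is realized as /ɪd/ after /t, d/; as /t/ after other voiceless consonants; and as /d/ after other voiced sounds.
So -ed on *travel* is pronounced /d/.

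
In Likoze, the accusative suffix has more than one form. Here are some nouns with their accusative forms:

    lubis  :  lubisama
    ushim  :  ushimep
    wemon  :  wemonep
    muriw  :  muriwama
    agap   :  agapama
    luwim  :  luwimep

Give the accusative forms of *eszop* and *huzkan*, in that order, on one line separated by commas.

The pattern is nasality of the final consonant: -ep when the stem ends in a nasal (*ushim*, *wemon*, *luwim*); -ama when the stem ends in a non-nasal consonant (*lubis*, *muriw*, *agap*).
The final consonant of *eszop* is /p/, which is non-nasal, so the suffix is -ama, giving *eszopama*.
The final consonant of *huzkan* is /n/, which is a nasal, so the suffix is -ep, giving *huzkanep*.

eszopama, huzkanep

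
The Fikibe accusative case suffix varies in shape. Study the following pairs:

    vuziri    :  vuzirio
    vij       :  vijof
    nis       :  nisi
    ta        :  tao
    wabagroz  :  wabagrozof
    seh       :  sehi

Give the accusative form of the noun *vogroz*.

vogrozof

Looking at the final sound of each stem: -i when the stem ends in a voiceless consonant (*nis*, *seh*); -of when the stem ends in a voiced consonant (*vij*, *wabagroz*); -o when the stem ends in a vowel (*vuziri*, *ta*).
*vogroz*: final sound = /z/, a voiced consonant → -of → *vogrozof*.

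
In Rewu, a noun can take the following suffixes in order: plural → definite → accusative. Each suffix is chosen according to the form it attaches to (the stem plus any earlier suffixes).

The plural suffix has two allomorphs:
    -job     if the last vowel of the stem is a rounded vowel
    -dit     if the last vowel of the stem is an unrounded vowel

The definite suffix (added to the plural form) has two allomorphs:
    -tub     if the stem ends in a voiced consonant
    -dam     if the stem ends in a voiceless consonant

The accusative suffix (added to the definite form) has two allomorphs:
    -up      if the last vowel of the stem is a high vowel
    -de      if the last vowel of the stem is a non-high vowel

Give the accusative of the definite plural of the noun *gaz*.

gazditdamde

The last vowel of *gaz* is /a/, which is an unrounded vowel, so the plural suffix is -dit, giving *gazdit*.
The plural form *gazdit*: final consonant = /t/, voiceless → -dam → *gazditdam*.
Since the last vowel of the definite form *gazditdam* is /a/ (a non-high vowel), it takes -de, giving *gazditdamde*.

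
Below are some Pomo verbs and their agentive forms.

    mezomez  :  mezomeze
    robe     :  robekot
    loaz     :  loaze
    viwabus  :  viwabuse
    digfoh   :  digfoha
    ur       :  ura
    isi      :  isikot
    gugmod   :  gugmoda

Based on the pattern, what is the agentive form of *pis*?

pise

The alternation tracks the final sound of the stem — -e when the stem ends in a sibilant (*mezomez*, *loaz*, *viwabus*); -a when the stem ends in a non-sibilant consonant (*digfoh*, *ur*, *gugmod*); -kot when the stem ends in a vowel (*robe*, *isi*).
The final sound of *pis* is /s/, which is a sibilant, so the suffix is -e, giving *pise*.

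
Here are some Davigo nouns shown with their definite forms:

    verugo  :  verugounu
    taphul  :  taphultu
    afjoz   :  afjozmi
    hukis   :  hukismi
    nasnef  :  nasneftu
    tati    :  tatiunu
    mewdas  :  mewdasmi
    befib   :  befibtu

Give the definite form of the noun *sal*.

The suffix is conditioned by the final sound: -mi when the stem ends in a sibilant (*afjoz*, *hukis*, *mewdas*); -tu when the stem ends in a non-sibilant consonant (*taphul*, *nasnef*, *befib*); -unu when the stem ends in a vowel (*verugo*, *tati*).
*sal* — final sound /l/ (a non-sibilant consonant) → -tu → *saltu*.

saltu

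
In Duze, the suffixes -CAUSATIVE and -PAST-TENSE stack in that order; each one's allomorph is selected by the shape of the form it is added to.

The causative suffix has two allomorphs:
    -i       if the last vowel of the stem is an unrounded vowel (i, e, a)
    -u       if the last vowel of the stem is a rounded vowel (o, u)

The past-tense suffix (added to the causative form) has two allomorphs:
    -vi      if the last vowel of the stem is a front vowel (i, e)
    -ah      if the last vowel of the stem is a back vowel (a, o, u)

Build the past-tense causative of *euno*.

eunouah

*euno*: last vowel = /o/, a rounded vowel → -u → *eunou*.
Since the last vowel of the causative form *eunou* is /u/ (a back vowel), it takes -ah, giving *eunouah*.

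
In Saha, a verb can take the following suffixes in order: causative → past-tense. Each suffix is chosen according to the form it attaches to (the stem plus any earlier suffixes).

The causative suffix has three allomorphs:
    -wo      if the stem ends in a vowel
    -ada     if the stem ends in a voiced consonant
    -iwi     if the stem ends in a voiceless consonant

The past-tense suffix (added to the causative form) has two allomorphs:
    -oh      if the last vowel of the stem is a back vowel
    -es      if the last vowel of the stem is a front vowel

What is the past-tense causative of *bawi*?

Since the final sound of *bawi* is /i/ (a vowel), it takes -wo, giving *bawiwo*.
The causative form *bawiwo*: last vowel = /o/, a back vowel → -oh → *bawiwooh*.

bawiwooh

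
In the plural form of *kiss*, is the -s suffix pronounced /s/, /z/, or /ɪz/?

The stem *kiss* ends in a sibilant (/s, z, ʃ, ʒ, tʃ, dʒ/).
The plural suffix surfaces as /ɪz/ after sibilants, /s/ after other voiceless consonants, and /z/ after other voiced sounds.
So the plural -s on *kiss* is pronounced /ɪz/.

/ɪz/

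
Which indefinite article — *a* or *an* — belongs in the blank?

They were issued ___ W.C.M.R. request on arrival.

The indefinite article is chosen by the initial *sound* of the following word, not its spelling.
The initialism *W.C.M.R.* is read letter by letter; the first letter, W, is pronounced /ˈdʌbəl.juː/, which begins with a consonant sound.
So the article is *a*: They were issued a W.C.M.R. request on arrival.

a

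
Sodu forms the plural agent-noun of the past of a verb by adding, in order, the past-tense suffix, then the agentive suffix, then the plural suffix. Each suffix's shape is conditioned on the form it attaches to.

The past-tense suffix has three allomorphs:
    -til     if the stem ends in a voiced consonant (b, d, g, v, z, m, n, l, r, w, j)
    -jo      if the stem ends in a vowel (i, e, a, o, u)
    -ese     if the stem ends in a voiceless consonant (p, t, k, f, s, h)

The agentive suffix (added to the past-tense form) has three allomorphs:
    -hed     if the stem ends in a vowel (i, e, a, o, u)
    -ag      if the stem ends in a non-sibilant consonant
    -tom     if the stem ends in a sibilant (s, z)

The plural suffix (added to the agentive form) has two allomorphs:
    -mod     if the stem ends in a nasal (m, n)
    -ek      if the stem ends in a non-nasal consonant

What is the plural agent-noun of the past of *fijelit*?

fijelitesehedek

*fijelit*: final sound = /t/, a voiceless consonant → -ese → *fijelitese*.
The past-tense form *fijelitese*: final sound = /e/, a vowel → -hed → *fijelitesehed*.
The final consonant of the agentive form *fijelitesehed* is /d/, which is non-nasal, so the plural suffix is -ek, giving *fijelitesehedek*.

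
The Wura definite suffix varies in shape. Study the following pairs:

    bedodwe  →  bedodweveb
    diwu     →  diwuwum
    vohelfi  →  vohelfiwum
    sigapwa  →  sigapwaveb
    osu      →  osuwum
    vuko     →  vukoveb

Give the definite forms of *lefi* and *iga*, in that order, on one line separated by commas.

lefiwum, igaveb

The alternation tracks the last vowel of the stem — -wum when the last vowel of the stem is a high vowel (*diwu*, *vohelfi*, *osu*); -veb when the last vowel of the stem is a non-high vowel (*bedodwe*, *sigapwa*, *vuko*).
*lefi*: last vowel = /i/, a high vowel → -wum → *lefiwum*.
Since the last vowel of *iga* is /a/ (a non-high vowel), it takes -veb, giving *igaveb*.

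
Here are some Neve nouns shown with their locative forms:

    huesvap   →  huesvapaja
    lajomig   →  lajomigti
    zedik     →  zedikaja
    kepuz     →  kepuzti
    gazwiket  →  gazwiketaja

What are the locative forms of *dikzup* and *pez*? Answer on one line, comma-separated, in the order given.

dikzupaja, pezti

Looking at the final consonant of each stem: -aja when the stem ends in a voiceless consonant (*huesvap*, *zedik*, *gazwiket*); -ti when the stem ends in a voiced consonant (*lajomig*, *kepuz*).
Since the final consonant of *dikzup* is /p/ (voiceless), it takes -aja, giving *dikzupaja*.
*pez* — final consonant /z/ (voiced) → -ti → *pezti*.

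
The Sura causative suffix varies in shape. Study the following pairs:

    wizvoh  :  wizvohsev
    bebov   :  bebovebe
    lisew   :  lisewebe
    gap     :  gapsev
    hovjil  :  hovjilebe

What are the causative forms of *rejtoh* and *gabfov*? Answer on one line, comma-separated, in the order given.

rejtohsev, gabfovebe

The pattern is voicing of the final consonant: -sev when the stem ends in a voiceless consonant (*wizvoh*, *gap*); -ebe when the stem ends in a voiced consonant (*bebov*, *lisew*, *hovjil*).
The final consonant of *rejtoh* is /h/, which is voiceless, so the suffix is -sev, giving *rejtohsev*.
The final consonant of *gabfov* is /v/, which is voiced, so the suffix is -ebe, giving *gabfovebe*.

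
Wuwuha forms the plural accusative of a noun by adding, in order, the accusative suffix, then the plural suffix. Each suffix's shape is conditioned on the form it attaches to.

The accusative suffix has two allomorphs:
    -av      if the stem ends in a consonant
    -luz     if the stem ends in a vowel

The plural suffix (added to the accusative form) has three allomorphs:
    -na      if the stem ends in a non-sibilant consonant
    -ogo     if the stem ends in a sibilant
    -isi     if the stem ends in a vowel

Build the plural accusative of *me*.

*me* — final sound /e/ (a vowel) → -luz → *meluz*.
The accusative form *meluz*: final sound = /z/, a sibilant → -ogo → *meluzogo*.

meluzogo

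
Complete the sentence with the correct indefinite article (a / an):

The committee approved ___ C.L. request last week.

a

The indefinite article is chosen by the initial *sound* of the following word, not its spelling.
The initialism *C.L.* is read letter by letter; the first letter, C, is pronounced /siː/, which begins with a consonant sound.
So the article is *a*: The committee approved a C.L. request last week.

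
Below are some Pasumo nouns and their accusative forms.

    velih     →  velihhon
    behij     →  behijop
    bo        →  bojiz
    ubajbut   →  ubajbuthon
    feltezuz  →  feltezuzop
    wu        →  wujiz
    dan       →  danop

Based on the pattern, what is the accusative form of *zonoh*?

The alternation tracks the final sound of the stem — -hon when the stem ends in a voiceless consonant (*velih*, *ubajbut*); -op when the stem ends in a voiced consonant (*behij*, *feltezuz*, *dan*); -jiz when the stem ends in a vowel (*bo*, *wu*).
*zonoh*: final sound = /h/, a voiceless consonant → -hon → *zonohhon*.

zonohhon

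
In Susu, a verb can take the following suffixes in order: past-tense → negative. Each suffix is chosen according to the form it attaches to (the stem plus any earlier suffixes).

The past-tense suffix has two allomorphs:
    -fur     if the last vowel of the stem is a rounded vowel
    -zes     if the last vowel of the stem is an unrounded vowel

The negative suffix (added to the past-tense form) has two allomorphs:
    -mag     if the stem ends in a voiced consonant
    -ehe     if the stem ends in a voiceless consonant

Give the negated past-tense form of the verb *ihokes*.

ihokeszesehe

*ihokes* — last vowel /e/ (an unrounded vowel) → -zes → *ihokeszes*.
The past-tense form *ihokeszes* — final consonant /s/ (voiceless) → -ehe → *ihokeszesehe*.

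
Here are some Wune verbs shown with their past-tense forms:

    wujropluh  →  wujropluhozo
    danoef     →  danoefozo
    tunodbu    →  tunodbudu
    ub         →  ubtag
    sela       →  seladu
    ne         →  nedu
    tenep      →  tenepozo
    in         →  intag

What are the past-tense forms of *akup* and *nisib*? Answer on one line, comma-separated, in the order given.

akupozo, nisibtag

Looking at the final sound of each stem: -ozo when the stem ends in a voiceless consonant (*wujropluh*, *danoef*, *tenep*); -tag when the stem ends in a voiced consonant (*ub*, *in*); -du when the stem ends in a vowel (*tunodbu*, *sela*, *ne*).
Since the final sound of *akup* is /p/ (a voiceless consonant), it takes -ozo, giving *akupozo*.
Since the final sound of *nisib* is /b/ (a voiced consonant), it takes -tag, giving *nisibtag*.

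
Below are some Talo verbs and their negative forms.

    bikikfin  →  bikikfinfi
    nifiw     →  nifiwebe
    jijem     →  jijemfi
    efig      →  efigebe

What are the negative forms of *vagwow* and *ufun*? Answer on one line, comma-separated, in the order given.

Looking at the final consonant of each stem: -fi when the stem ends in a nasal (*bikikfin*, *jijem*); -ebe when the stem ends in a non-nasal consonant (*nifiw*, *efig*).
Since the final consonant of *vagwow* is /w/ (non-nasal), it takes -ebe, giving *vagwowebe*.
Since the final consonant of *ufun* is /n/ (a nasal), it takes -fi, giving *ufunfi*.

vagwowebe, ufunfi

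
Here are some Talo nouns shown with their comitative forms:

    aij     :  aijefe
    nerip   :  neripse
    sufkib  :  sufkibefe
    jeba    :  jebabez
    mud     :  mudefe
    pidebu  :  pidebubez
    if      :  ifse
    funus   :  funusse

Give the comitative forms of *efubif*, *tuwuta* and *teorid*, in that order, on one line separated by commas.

efubifse, tuwutabez, teoridefe

The suffix is conditioned by the final sound: -se when the stem ends in a voiceless consonant (*nerip*, *if*, *funus*); -efe when the stem ends in a voiced consonant (*aij*, *sufkib*, *mud*); -bez when the stem ends in a vowel (*jeba*, *pidebu*).
*efubif* — final sound /f/ (a voiceless consonant) → -se → *efubifse*.
*tuwuta* — final sound /a/ (a vowel) → -bez → *tuwutabez*.
Since the final sound of *teorid* is /d/ (a voiced consonant), it takes -efe, giving *teoridefe*.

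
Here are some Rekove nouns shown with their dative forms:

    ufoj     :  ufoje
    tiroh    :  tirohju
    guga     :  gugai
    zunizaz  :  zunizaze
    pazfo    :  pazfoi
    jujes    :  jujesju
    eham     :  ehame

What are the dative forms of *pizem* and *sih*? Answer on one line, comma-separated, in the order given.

pizeme, sihju

The suffix is conditioned by the final sound: -ju when the stem ends in a voiceless consonant (*tiroh*, *jujes*); -e when the stem ends in a voiced consonant (*ufoj*, *zunizaz*, *eham*); -i when the stem ends in a vowel (*guga*, *pazfo*).
Since the final sound of *pizem* is /m/ (a voiced consonant), it takes -e, giving *pizeme*.
*sih* — final sound /h/ (a voiceless consonant) → -ju → *sihju*.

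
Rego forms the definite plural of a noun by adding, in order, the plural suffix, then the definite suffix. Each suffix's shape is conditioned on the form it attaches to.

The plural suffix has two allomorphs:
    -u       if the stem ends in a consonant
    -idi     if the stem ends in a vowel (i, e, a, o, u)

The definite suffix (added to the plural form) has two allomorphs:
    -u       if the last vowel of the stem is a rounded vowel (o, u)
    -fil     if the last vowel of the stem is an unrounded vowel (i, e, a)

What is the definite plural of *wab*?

The final sound of *wab* is /b/, which is a consonant, so the plural suffix is -u, giving *wabu*.
The plural form *wabu*: last vowel = /u/, a rounded vowel → -u → *wabuu*.

wabuu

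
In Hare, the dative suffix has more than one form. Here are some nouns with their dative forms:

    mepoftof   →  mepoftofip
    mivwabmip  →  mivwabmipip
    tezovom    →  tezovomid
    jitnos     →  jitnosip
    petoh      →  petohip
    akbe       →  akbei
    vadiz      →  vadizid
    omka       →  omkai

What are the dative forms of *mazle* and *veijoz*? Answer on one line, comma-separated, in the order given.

mazlei, veijozid

Looking at the final sound of each stem: -ip when the stem ends in a voiceless consonant (*mepoftof*, *mivwabmip*, *jitnos*, *petoh*); -id when the stem ends in a voiced consonant (*tezovom*, *vadiz*); -i when the stem ends in a vowel (*akbe*, *omka*).
*mazle*: final sound = /e/, a vowel → -i → *mazlei*.
Since the final sound of *veijoz* is /z/ (a voiced consonant), it takes -id, giving *veijozid*.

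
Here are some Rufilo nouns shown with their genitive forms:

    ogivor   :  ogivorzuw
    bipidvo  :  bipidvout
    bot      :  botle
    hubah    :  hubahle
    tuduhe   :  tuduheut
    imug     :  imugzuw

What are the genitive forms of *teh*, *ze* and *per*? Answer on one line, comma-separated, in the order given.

tehle, zeut, perzuw

The alternation tracks the final sound of the stem — -le when the stem ends in a voiceless consonant (*bot*, *hubah*); -zuw when the stem ends in a voiced consonant (*ogivor*, *imug*); -ut when the stem ends in a vowel (*bipidvo*, *tuduhe*).
*teh*: final sound = /h/, a voiceless consonant → -le → *tehle*.
The final sound of *ze* is /e/, which is a vowel, so the suffix is -ut, giving *zeut*.
The final sound of *per* is /r/, which is a voiced consonant, so the suffix is -zuw, giving *perzuw*.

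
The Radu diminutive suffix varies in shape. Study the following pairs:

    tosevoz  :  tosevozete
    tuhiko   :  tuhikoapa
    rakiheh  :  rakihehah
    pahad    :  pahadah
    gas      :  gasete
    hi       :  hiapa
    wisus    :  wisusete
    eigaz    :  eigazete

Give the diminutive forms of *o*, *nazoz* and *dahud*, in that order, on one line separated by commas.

oapa, nazozete, dahudah

Looking at the final sound of each stem: -ete when the stem ends in a sibilant (*tosevoz*, *gas*, *wisus*, *eigaz*); -ah when the stem ends in a non-sibilant consonant (*rakiheh*, *pahad*); -apa when the stem ends in a vowel (*tuhiko*, *hi*).
Since the final sound of *o* is /o/ (a vowel), it takes -apa, giving *oapa*.
The final sound of *nazoz* is /z/, which is a sibilant, so the suffix is -ete, giving *nazozete*.
The final sound of *dahud* is /d/, which is a non-sibilant consonant, so the suffix is -ah, giving *dahudah*.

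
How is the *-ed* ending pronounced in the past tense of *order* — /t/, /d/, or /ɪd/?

/d/

The stem *order* ends in a voiced sound other than /d/.
The -ed suffix is realized as /ɪd/ after /t, d/; as /t/ after other voiceless consonants; and as /d/ after other voiced sounds.
So -ed on *order* is pronounced /d/.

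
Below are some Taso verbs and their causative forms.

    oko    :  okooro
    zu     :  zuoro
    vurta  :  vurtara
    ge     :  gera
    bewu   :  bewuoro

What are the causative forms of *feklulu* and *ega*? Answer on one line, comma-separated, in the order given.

fekluluoro, egara

Looking at the last vowel of each stem: -oro when the last vowel of the stem is a rounded vowel (*oko*, *zu*, *bewu*); -ra when the last vowel of the stem is an unrounded vowel (*vurta*, *ge*).
*feklulu* — last vowel /u/ (a rounded vowel) → -oro → *fekluluoro*.
Since the last vowel of *ega* is /a/ (an unrounded vowel), it takes -ra, giving *egara*.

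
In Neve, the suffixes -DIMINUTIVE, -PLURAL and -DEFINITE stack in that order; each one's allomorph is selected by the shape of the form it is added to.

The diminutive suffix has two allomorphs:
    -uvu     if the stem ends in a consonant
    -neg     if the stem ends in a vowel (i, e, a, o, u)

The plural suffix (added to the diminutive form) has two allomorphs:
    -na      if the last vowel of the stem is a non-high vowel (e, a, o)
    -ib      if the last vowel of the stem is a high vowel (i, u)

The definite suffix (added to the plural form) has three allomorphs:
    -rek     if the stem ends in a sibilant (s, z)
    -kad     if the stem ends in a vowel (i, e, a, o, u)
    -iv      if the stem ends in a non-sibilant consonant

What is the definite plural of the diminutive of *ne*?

nenegnakad

*ne*: final sound = /e/, a vowel → -neg → *neneg*.
The diminutive form *neneg*: last vowel = /e/, a non-high vowel → -na → *nenegna*.
The final sound of the plural form *nenegna* is /a/, which is a vowel, so the definite suffix is -kad, giving *nenegnakad*.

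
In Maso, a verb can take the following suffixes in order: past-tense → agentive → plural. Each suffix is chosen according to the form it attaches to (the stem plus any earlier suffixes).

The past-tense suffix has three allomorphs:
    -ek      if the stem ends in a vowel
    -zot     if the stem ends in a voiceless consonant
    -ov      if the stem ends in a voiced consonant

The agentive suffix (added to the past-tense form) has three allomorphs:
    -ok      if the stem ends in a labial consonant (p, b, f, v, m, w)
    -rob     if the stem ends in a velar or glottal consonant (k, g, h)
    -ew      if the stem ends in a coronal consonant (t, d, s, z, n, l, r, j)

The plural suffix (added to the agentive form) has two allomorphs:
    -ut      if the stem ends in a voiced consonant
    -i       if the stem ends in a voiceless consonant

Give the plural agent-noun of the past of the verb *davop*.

davopzotewut

*davop* — final sound /p/ (a voiceless consonant) → -zot → *davopzot*.
The past-tense form *davopzot*: final consonant = /t/, coronal → -ew → *davopzotew*.
The agentive form *davopzotew* — final consonant /w/ (voiced) → -ut → *davopzotewut*.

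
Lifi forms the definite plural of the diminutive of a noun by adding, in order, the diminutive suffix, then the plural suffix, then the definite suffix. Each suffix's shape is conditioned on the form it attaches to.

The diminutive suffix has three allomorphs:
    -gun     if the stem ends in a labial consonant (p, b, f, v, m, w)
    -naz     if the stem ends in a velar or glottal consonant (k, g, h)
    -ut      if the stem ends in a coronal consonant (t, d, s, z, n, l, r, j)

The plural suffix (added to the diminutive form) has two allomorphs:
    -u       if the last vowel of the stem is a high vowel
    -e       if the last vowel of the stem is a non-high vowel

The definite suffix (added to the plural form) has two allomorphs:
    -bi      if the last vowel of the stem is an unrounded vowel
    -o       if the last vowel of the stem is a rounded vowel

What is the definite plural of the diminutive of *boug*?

bougnazebi

*boug* — final consonant /g/ (velar/glottal) → -naz → *bougnaz*.
The diminutive form *bougnaz* — last vowel /a/ (a non-high vowel) → -e → *bougnaze*.
The plural form *bougnaze*: last vowel = /e/, an unrounded vowel → -bi → *bougnazebi*.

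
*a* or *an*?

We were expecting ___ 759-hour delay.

The indefinite article is chosen by the initial *sound* of the following word, not its spelling.
The number *759* is spoken "seven hundred …", beginning with /ˈsɛvən/ — a consonant sound.
So the article is *a*: We were expecting a 759-hour delay.

a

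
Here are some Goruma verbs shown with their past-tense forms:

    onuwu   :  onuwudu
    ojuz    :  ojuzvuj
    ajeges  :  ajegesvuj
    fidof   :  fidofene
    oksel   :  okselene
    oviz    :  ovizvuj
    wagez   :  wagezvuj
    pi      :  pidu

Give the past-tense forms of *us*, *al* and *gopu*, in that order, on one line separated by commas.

usvuj, alene, gopudu

The alternation tracks the final sound of the stem — -vuj when the stem ends in a sibilant (*ojuz*, *ajeges*, *oviz*, *wagez*); -ene when the stem ends in a non-sibilant consonant (*fidof*, *oksel*); -du when the stem ends in a vowel (*onuwu*, *pi*).
The final sound of *us* is /s/, which is a sibilant, so the suffix is -vuj, giving *usvuj*.
*al*: final sound = /l/, a non-sibilant consonant → -ene → *alene*.
Since the final sound of *gopu* is /u/ (a vowel), it takes -du, giving *gopudu*.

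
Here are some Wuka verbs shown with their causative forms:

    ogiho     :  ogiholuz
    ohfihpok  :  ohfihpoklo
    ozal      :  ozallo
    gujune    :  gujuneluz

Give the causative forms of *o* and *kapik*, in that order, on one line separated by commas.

oluz, kapiklo

The pattern is consonant vs. vowel: -lo when the stem ends in a consonant (*ohfihpok*, *ozal*); -luz when the stem ends in a vowel (*ogiho*, *gujune*).
*o* — final sound /o/ (a vowel) → -luz → *oluz*.
The final sound of *kapik* is /k/, which is a consonant, so the suffix is -lo, giving *kapiklo*.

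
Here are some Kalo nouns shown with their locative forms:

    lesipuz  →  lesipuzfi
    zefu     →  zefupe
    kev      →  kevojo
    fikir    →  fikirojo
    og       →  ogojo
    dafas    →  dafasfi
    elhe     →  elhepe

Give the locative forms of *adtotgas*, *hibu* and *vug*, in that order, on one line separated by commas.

Looking at the final sound of each stem: -fi when the stem ends in a sibilant (*lesipuz*, *dafas*); -ojo when the stem ends in a non-sibilant consonant (*kev*, *fikir*, *og*); -pe when the stem ends in a vowel (*zefu*, *elhe*).
*adtotgas*: final sound = /s/, a sibilant → -fi → *adtotgasfi*.
The final sound of *hibu* is /u/, which is a vowel, so the suffix is -pe, giving *hibupe*.
*vug*: final sound = /g/, a non-sibilant consonant → -ojo → *vugojo*.

adtotgasfi, hibupe, vugojo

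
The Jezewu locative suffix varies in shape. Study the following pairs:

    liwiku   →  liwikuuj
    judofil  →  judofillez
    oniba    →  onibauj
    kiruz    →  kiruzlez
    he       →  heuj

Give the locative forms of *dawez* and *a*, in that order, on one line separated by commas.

dawezlez, auj

Looking at the final sound of each stem: -lez when the stem ends in a consonant (*judofil*, *kiruz*); -uj when the stem ends in a vowel (*liwiku*, *oniba*, *he*).
*dawez* — final sound /z/ (a consonant) → -lez → *dawezlez*.
The final sound of *a* is /a/, which is a vowel, so the suffix is -uj, giving *auj*.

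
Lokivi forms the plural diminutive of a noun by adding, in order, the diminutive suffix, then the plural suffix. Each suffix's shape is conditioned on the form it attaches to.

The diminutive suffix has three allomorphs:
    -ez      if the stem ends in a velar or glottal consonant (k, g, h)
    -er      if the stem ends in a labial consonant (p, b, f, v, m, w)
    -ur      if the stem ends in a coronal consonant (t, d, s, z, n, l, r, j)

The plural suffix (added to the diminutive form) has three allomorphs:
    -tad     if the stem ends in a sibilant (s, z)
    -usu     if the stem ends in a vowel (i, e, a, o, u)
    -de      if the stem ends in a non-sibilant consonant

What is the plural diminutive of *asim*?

asimerde

*asim*: final consonant = /m/, labial → -er → *asimer*.
Since the final sound of the diminutive form *asimer* is /r/ (a non-sibilant consonant), it takes -de, giving *asimerde*.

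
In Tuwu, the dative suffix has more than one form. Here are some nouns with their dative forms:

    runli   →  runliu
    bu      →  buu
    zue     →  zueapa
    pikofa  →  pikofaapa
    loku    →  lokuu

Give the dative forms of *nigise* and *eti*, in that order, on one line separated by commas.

The pattern is height harmony: -u when the last vowel of the stem is a high vowel (*runli*, *bu*, *loku*); -apa when the last vowel of the stem is a non-high vowel (*zue*, *pikofa*).
*nigise* — last vowel /e/ (a non-high vowel) → -apa → *nigiseapa*.
*eti*: last vowel = /i/, a high vowel → -u → *etiu*.

nigiseapa, etiu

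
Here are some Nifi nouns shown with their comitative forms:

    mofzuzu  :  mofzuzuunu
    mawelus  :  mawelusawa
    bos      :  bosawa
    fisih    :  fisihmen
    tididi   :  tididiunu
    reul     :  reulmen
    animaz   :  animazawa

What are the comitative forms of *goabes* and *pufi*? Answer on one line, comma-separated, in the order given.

The suffix is conditioned by the final sound: -awa when the stem ends in a sibilant (*mawelus*, *bos*, *animaz*); -men when the stem ends in a non-sibilant consonant (*fisih*, *reul*); -unu when the stem ends in a vowel (*mofzuzu*, *tididi*).
Since the final sound of *goabes* is /s/ (a sibilant), it takes -awa, giving *goabesawa*.
*pufi* — final sound /i/ (a vowel) → -unu → *pufiunu*.

goabesawa, pufiunu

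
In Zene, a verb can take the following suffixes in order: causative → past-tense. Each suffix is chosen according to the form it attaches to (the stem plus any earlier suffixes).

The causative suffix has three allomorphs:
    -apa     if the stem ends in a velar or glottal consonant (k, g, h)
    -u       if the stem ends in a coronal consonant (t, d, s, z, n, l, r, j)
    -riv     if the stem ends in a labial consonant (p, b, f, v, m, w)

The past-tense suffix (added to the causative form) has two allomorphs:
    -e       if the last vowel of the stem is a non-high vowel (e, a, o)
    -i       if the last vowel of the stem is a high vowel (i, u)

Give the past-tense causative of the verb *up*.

uprivi

*up* — final consonant /p/ (labial) → -riv → *upriv*.
The causative form *upriv* — last vowel /i/ (a high vowel) → -i → *uprivi*.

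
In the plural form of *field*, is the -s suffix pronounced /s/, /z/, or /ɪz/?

/z/

The stem *field* ends in a voiced non-sibilant sound.
The plural suffix surfaces as /ɪz/ after sibilants, /s/ after other voiceless consonants, and /z/ after other voiced sounds.
So the plural -s on *field* is pronounced /z/.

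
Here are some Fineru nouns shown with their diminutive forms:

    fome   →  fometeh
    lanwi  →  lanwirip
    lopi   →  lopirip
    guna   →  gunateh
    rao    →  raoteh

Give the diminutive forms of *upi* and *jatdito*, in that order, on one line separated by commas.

upirip, jatditoteh

Looking at the last vowel of each stem: -rip when the last vowel of the stem is a high vowel (*lanwi*, *lopi*); -teh when the last vowel of the stem is a non-high vowel (*fome*, *guna*, *rao*).
*upi* — last vowel /i/ (a high vowel) → -rip → *upirip*.
*jatdito* — last vowel /o/ (a non-high vowel) → -teh → *jatditoteh*.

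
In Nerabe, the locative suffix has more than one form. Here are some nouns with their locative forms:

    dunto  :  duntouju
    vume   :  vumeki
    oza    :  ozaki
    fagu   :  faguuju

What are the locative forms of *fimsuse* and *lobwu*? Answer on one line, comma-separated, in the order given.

fimsuseki, lobwuuju

The alternation tracks the last vowel of the stem — -uju when the last vowel of the stem is a rounded vowel (*dunto*, *fagu*); -ki when the last vowel of the stem is an unrounded vowel (*vume*, *oza*).
*fimsuse* — last vowel /e/ (an unrounded vowel) → -ki → *fimsuseki*.
*lobwu*: last vowel = /u/, a rounded vowel → -uju → *lobwuuju*.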